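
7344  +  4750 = 12094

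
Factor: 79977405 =3^1*5^1*61^1*87407^1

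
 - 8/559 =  - 1+ 551/559=- 0.01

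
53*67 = 3551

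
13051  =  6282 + 6769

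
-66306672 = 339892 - 66646564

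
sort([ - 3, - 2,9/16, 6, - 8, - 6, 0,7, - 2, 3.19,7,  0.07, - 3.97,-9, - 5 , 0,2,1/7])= [ - 9,  -  8,-6, - 5,- 3.97, - 3, - 2, - 2,0 , 0,0.07, 1/7, 9/16,2, 3.19, 6,7,7 ] 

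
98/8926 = 49/4463 = 0.01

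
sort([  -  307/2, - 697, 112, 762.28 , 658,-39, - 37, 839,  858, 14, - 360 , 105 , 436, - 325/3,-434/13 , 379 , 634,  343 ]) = [ - 697, - 360 , - 307/2 , - 325/3, - 39, - 37, - 434/13, 14,105,112,343, 379,436,634, 658,762.28, 839,858 ] 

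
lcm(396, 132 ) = 396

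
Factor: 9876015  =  3^2 *5^1*219467^1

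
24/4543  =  24/4543= 0.01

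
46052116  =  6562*7018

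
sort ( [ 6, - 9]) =[ - 9,  6 ]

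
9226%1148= 42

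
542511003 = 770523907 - 228012904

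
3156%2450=706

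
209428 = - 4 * (-52357)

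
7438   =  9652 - 2214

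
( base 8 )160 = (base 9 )134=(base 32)3G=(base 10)112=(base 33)3d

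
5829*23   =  134067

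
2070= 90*23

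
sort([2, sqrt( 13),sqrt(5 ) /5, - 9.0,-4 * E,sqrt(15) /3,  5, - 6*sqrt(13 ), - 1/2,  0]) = [ - 6*sqrt( 13) , - 4*E,-9.0, - 1/2,  0, sqrt( 5)/5, sqrt(15)/3,2, sqrt( 13 ),5 ]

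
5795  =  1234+4561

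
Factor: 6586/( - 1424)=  - 2^( - 3 )*37^1 =-37/8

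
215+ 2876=3091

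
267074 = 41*6514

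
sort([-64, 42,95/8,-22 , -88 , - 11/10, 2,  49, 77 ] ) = [-88, - 64,-22, -11/10, 2,  95/8, 42,49, 77 ] 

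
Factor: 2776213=11^1*252383^1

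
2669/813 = 3 + 230/813=3.28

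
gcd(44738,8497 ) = 1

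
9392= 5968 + 3424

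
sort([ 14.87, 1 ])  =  [ 1,  14.87 ] 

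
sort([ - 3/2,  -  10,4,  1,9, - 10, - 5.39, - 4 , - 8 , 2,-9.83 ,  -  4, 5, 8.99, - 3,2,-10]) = [ - 10, - 10, - 10, - 9.83, - 8, - 5.39, - 4, - 4, -3, - 3/2,  1,  2, 2,  4, 5,8.99,  9 ]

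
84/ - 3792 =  - 1 + 309/316 = - 0.02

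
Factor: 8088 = 2^3*3^1*337^1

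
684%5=4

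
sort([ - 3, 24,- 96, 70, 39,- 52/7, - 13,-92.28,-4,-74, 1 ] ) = [ -96, - 92.28, - 74, - 13 ,- 52/7,- 4, - 3, 1, 24, 39, 70 ]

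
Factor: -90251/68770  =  -2^(  -  1 )*5^(-1 ) * 7^1*13^( - 1 )*23^( - 2)*12893^1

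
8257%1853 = 845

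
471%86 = 41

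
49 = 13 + 36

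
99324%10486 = 4950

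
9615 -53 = 9562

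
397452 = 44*9033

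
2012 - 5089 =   -  3077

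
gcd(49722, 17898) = 6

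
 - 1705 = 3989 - 5694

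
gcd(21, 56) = 7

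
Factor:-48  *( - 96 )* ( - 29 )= - 2^9*3^2*29^1 = -133632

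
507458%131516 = 112910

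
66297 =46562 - -19735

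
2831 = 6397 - 3566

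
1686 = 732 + 954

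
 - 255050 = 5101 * ( - 50) 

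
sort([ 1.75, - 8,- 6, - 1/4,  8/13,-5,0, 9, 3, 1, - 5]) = [  -  8, - 6,-5,-5, - 1/4,0, 8/13 , 1,  1.75,3,9]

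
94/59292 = 47/29646 = 0.00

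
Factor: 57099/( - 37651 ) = -3^1*7^1*23^( - 1)*1637^(-1 )*2719^1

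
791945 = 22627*35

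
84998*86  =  7309828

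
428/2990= 214/1495 = 0.14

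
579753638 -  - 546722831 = 1126476469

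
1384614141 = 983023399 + 401590742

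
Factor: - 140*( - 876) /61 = 122640/61 = 2^4*3^1*5^1*7^1 *61^( - 1) * 73^1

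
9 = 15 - 6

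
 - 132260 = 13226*( - 10 ) 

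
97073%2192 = 625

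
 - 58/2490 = -1 + 1216/1245 = - 0.02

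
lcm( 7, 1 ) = 7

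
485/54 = 485/54 = 8.98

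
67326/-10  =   - 6733 + 2/5 = -6732.60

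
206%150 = 56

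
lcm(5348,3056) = 21392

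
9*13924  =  125316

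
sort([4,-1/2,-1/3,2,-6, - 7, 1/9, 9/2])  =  [-7,- 6, - 1/2,-1/3,1/9, 2 , 4,9/2]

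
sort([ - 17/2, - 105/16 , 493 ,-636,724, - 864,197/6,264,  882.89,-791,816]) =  [ - 864, - 791,-636, - 17/2,-105/16,197/6, 264, 493,724,816,882.89]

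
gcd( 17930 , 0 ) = 17930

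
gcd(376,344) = 8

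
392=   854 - 462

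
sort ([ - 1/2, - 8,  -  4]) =[- 8, - 4,-1/2 ]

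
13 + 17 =30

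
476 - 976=  -  500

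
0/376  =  0   =  0.00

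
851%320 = 211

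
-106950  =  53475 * (-2 ) 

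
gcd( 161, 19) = 1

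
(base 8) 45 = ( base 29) 18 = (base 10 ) 37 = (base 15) 27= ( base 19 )1I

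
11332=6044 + 5288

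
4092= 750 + 3342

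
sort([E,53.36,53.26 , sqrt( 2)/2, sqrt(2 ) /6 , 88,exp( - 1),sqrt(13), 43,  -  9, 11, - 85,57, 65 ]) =[ - 85, - 9,sqrt(2 ) /6, exp ( - 1),sqrt (2 ) /2,E,  sqrt( 13 ),11,43,53.26, 53.36,57, 65,88 ]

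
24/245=24/245  =  0.10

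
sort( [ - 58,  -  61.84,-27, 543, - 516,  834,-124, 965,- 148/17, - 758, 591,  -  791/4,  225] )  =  [ - 758, - 516, - 791/4, - 124, - 61.84,- 58, - 27, - 148/17, 225,543,591, 834, 965 ] 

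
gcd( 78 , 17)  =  1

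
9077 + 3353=12430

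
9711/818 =11 + 713/818 = 11.87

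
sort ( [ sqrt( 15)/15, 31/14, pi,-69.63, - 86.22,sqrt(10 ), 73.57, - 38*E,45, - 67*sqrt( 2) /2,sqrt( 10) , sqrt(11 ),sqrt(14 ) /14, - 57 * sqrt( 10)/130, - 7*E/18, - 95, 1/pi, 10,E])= [  -  38*E, -95 , - 86.22, - 69.63, - 67*sqrt( 2 )/2, - 57*sqrt( 10)/130, - 7 * E/18,sqrt( 15 )/15,  sqrt( 14 )/14,  1/pi,  31/14, E,pi, sqrt( 10),sqrt( 10), sqrt( 11), 10,45, 73.57]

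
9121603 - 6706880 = 2414723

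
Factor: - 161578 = -2^1*80789^1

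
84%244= 84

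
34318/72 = 17159/36  =  476.64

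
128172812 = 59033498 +69139314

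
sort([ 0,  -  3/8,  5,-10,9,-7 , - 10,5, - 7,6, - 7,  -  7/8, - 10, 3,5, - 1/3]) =[  -  10,  -  10, - 10, - 7, - 7,  -  7, - 7/8, - 3/8 , - 1/3,0,3, 5 , 5,5, 6,9 ]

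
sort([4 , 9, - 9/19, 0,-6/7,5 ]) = [-6/7, - 9/19,0 , 4,  5, 9]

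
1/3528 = 1/3528=0.00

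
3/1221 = 1/407  =  0.00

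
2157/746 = 2157/746 = 2.89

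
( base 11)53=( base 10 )58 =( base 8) 72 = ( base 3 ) 2011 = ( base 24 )2a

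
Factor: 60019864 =2^3*7502483^1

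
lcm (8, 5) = 40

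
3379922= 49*68978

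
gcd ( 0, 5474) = 5474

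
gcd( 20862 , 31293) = 10431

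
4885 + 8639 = 13524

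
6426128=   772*8324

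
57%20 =17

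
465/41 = 11 + 14/41 =11.34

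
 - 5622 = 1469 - 7091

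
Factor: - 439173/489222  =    -  48797/54358 = -2^( - 1)*7^1*6971^1*27179^ (-1)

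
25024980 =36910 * 678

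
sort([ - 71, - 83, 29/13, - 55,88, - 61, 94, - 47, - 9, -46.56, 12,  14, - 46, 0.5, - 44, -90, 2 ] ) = [ - 90 , - 83, - 71, - 61, - 55,  -  47, - 46.56, - 46,  -  44, - 9, 0.5,2,29/13 , 12,14, 88, 94 ]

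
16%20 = 16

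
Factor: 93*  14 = 1302 = 2^1 * 3^1*7^1*31^1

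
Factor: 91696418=2^1*11^1*41^1*277^1*367^1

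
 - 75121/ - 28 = 2682 + 25/28 = 2682.89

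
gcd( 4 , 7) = 1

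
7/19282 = 7/19282 = 0.00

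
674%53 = 38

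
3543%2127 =1416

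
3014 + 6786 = 9800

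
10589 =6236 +4353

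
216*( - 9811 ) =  -2119176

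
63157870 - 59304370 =3853500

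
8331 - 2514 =5817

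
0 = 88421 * 0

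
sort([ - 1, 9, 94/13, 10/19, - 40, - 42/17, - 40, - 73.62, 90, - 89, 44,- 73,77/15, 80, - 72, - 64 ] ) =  [ - 89, - 73.62, - 73, - 72, - 64, - 40,-40, - 42/17, - 1,10/19,77/15, 94/13, 9, 44,  80, 90 ]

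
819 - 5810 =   -  4991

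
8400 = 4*2100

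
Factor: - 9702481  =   - 23^1*421847^1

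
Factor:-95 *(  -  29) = 5^1*19^1* 29^1 = 2755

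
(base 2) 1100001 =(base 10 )97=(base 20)4H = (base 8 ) 141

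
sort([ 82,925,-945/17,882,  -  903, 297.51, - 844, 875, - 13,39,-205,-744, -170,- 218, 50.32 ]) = [ - 903, - 844,-744  ,  -  218, -205, - 170, - 945/17,-13 , 39,50.32,82,297.51, 875,882,925] 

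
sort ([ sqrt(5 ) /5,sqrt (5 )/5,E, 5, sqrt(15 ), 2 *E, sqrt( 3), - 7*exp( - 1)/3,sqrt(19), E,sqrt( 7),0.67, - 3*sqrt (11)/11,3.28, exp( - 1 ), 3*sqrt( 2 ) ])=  [  -  3*sqrt(11)/11,  -  7*exp( - 1)/3, exp( - 1),sqrt(5)/5,sqrt(5)/5, 0.67, sqrt(3), sqrt(7), E,  E, 3.28,sqrt(15), 3 * sqrt( 2), sqrt(19), 5, 2*E]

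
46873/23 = 46873/23 = 2037.96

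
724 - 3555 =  - 2831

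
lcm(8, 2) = 8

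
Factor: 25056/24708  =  2^3*3^2*71^(-1) = 72/71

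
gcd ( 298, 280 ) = 2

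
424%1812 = 424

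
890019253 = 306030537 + 583988716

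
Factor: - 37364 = -2^2*9341^1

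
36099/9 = 4011 = 4011.00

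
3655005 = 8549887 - 4894882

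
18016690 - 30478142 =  - 12461452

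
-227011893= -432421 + -226579472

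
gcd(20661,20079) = 291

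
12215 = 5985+6230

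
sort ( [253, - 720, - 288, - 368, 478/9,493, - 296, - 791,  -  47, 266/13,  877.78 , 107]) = [-791,-720,-368, -296, - 288, - 47,  266/13,  478/9, 107, 253  ,  493 , 877.78]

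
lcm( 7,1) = 7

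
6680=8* 835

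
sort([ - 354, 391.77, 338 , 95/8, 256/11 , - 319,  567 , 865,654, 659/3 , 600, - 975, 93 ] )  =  [-975,  -  354, - 319,95/8, 256/11 , 93, 659/3,338,391.77,567,600 , 654, 865]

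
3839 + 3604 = 7443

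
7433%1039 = 160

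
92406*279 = 25781274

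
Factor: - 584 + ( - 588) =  - 2^2*293^1 = - 1172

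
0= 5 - 5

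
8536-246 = 8290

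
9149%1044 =797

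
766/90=383/45 = 8.51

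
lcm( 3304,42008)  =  294056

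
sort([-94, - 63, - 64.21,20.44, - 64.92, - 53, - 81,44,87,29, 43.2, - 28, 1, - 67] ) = [ - 94, - 81,-67,-64.92,- 64.21, - 63, - 53, - 28 , 1,20.44,29, 43.2, 44, 87 ] 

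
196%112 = 84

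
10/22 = 5/11 = 0.45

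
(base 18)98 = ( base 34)50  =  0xaa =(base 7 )332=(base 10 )170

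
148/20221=148/20221  =  0.01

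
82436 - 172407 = - 89971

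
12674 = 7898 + 4776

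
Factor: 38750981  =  38750981^1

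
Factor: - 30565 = -5^1 * 6113^1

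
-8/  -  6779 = 8/6779 = 0.00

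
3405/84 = 1135/28 = 40.54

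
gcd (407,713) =1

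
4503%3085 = 1418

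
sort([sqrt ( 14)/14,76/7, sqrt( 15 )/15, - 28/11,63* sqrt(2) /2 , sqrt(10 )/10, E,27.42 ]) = [ - 28/11,sqrt (15)/15,sqrt ( 14 ) /14,sqrt(10)/10, E,76/7, 27.42,63*sqrt( 2 ) /2]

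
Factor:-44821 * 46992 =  - 2^4*3^1  *7^1*11^1*19^1*89^1*337^1= - 2106228432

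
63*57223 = 3605049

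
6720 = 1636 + 5084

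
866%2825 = 866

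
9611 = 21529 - 11918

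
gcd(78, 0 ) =78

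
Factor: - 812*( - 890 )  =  2^3*5^1 *7^1*29^1*89^1 = 722680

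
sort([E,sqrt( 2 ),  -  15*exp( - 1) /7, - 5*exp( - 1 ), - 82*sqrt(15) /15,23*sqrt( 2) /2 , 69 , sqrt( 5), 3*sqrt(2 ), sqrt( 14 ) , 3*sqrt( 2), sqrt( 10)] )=[-82*sqrt( 15)/15, - 5*exp( - 1), - 15 * exp( - 1 ) /7,sqrt( 2 ),sqrt( 5), E, sqrt( 10),sqrt( 14 ),3*sqrt( 2 ), 3*sqrt( 2 ), 23 *sqrt(2 ) /2,69] 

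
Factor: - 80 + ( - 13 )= - 3^1 *31^1 = - 93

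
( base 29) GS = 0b111101100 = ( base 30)gc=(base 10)492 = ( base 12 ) 350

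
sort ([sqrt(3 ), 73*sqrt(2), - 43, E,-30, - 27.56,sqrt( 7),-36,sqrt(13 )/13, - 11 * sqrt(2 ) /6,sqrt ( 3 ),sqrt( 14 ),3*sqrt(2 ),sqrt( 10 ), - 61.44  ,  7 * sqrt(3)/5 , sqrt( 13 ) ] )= [-61.44,-43,-36  , - 30,-27.56,-11*sqrt (2 ) /6,  sqrt(13)/13 , sqrt ( 3 ),  sqrt(3 ), 7*sqrt(3)/5, sqrt( 7 ),E, sqrt(10), sqrt( 13),sqrt( 14)  ,  3*sqrt(2 ), 73*sqrt ( 2)] 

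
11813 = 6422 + 5391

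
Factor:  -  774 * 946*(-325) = 2^2 *3^2*5^2*11^1 *13^1*43^2  =  237966300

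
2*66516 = 133032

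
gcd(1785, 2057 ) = 17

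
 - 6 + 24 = 18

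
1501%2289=1501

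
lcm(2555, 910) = 66430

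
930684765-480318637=450366128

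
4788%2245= 298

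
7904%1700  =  1104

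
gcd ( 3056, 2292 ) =764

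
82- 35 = 47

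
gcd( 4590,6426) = 918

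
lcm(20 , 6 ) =60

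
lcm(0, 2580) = 0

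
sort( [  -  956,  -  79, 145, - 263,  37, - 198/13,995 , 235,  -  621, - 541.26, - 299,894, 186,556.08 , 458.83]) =[ - 956, - 621, -541.26, - 299,-263, - 79, - 198/13,  37,145, 186,  235, 458.83, 556.08,894,  995]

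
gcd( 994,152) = 2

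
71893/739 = 97 + 210/739 = 97.28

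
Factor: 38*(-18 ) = -684 = - 2^2*3^2*19^1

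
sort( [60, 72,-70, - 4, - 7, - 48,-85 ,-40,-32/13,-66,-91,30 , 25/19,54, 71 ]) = [ - 91 ,-85,  -  70, -66,-48, - 40 , - 7, - 4,-32/13 , 25/19, 30,54, 60, 71,72 ] 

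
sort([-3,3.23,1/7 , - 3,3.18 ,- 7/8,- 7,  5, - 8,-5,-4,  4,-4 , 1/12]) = [-8,-7,-5, - 4,-4,-3,-3, - 7/8, 1/12,1/7, 3.18,3.23,4,5 ] 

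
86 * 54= 4644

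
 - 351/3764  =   - 1 + 3413/3764 = - 0.09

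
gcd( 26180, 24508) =44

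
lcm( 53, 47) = 2491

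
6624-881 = 5743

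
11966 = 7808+4158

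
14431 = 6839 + 7592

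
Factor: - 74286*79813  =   - 5928988518 = -2^1*3^2*4127^1*79813^1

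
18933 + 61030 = 79963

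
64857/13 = 4989=4989.00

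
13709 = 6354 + 7355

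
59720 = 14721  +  44999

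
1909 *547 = 1044223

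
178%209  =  178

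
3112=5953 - 2841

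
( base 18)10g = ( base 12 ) 244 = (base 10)340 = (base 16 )154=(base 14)1A4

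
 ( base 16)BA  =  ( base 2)10111010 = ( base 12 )136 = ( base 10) 186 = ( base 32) 5q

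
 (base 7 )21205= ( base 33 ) 4R1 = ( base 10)5248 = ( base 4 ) 1102000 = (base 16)1480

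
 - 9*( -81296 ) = 731664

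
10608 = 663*16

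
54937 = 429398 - 374461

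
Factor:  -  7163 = -13^1*19^1*29^1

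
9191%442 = 351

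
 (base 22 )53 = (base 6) 305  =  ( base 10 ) 113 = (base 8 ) 161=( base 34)3B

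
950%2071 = 950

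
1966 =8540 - 6574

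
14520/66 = 220 = 220.00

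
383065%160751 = 61563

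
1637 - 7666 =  - 6029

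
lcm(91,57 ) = 5187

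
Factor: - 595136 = - 2^6*17^1*547^1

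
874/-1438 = -1+282/719 = -  0.61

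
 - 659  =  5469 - 6128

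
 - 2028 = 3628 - 5656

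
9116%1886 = 1572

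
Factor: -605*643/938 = - 389015/938 = -2^( - 1)*5^1 *7^( - 1 )*11^2*67^ (-1 )*643^1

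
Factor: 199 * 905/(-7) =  - 180095/7 =- 5^1*7^(  -  1)*181^1*199^1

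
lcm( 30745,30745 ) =30745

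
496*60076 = 29797696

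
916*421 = 385636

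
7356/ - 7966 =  - 3678/3983 = - 0.92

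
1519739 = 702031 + 817708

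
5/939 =5/939 = 0.01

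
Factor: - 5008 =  - 2^4*313^1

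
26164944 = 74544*351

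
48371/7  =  48371/7  =  6910.14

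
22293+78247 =100540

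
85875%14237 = 453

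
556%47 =39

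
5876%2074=1728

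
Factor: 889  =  7^1*127^1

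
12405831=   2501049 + 9904782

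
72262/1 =72262 = 72262.00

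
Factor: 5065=5^1*1013^1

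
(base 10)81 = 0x51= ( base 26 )33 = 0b1010001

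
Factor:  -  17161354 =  - 2^1*7^1* 503^1 * 2437^1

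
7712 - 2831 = 4881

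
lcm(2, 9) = 18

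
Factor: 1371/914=2^( - 1)*3^1= 3/2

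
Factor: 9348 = 2^2*3^1*19^1 * 41^1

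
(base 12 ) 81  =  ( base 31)34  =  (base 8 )141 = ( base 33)2v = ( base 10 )97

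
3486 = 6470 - 2984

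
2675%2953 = 2675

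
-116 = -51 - 65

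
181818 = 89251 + 92567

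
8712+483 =9195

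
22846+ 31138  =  53984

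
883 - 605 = 278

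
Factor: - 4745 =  - 5^1*13^1*73^1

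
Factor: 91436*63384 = 2^5*3^1*19^1 * 139^1*22859^1 = 5795579424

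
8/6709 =8/6709 =0.00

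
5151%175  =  76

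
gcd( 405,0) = 405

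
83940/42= 13990/7  =  1998.57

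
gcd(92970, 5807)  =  1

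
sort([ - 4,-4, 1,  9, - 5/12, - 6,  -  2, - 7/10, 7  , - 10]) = [-10 ,  -  6, - 4, - 4, - 2, - 7/10,-5/12, 1, 7, 9]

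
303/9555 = 101/3185 = 0.03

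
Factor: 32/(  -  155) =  - 2^5*5^( - 1 )*31^(-1 )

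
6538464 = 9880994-3342530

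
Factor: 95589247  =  13^1 * 19^1  *173^1*2237^1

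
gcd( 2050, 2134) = 2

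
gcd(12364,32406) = 22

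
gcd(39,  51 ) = 3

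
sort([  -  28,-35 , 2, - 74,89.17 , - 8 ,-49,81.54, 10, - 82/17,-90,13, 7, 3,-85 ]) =[-90,-85,-74, - 49 , - 35, - 28,- 8, -82/17,2,3,7 , 10,13 , 81.54,89.17 ]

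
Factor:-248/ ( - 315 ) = 2^3 * 3^( - 2 )*5^(-1 )*7^( - 1)*31^1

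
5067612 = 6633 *764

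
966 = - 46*(- 21)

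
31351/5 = 31351/5= 6270.20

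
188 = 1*188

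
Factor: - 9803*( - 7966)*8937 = 2^1* 3^3*7^1*331^1*569^1*9803^1 = 697896568026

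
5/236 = 5/236 = 0.02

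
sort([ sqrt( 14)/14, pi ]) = [ sqrt( 14 )/14, pi ] 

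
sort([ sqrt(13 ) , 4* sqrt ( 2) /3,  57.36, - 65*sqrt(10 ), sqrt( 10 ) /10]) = [ - 65*sqrt( 10),  sqrt( 10 ) /10,4*sqrt( 2)/3,sqrt( 13),  57.36]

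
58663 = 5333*11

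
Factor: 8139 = 3^1*2713^1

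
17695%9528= 8167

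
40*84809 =3392360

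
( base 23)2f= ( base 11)56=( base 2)111101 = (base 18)37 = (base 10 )61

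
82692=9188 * 9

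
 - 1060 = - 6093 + 5033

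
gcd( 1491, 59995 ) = 71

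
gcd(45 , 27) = 9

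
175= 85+90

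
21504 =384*56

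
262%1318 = 262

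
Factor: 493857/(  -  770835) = -3^3 * 5^ (- 1)*7^1*59^( - 1 ) = - 189/295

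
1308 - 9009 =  - 7701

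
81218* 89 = 7228402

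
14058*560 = 7872480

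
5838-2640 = 3198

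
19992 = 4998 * 4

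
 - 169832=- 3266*52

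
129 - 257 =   -  128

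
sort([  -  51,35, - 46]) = [-51, -46, 35]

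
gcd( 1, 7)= 1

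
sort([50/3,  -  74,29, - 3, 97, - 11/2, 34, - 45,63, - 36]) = [ - 74,- 45,-36, - 11/2,  -  3,  50/3, 29,34,63,97]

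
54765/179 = 54765/179= 305.95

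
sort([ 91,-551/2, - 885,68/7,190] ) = [ - 885, - 551/2,68/7,91, 190]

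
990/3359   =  990/3359 = 0.29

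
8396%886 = 422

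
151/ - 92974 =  - 1 + 92823/92974 = - 0.00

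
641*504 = 323064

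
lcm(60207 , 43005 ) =301035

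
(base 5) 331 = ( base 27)3A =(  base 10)91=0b1011011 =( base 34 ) 2N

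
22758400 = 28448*800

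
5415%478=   157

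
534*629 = 335886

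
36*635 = 22860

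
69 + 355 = 424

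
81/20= 4+1/20 = 4.05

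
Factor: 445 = 5^1*89^1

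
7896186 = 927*8518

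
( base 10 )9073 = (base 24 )FI1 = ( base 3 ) 110110001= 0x2371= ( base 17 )1e6c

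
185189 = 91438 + 93751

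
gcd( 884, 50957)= 1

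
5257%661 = 630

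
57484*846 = 48631464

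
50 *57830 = 2891500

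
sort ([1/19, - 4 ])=[-4, 1/19 ]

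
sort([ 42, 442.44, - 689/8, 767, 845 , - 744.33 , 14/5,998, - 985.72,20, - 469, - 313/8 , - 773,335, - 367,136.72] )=[ - 985.72, - 773, - 744.33, - 469, - 367, - 689/8, - 313/8,14/5,20, 42, 136.72,335,442.44, 767,845, 998]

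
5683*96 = 545568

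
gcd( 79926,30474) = 6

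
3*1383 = 4149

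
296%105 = 86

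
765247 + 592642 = 1357889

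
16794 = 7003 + 9791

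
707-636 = 71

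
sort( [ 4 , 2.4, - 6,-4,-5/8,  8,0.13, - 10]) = [ - 10, - 6, - 4, - 5/8,0.13, 2.4,4,8]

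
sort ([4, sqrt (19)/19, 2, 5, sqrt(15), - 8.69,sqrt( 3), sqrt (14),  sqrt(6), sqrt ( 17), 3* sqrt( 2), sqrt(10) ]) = [- 8.69,sqrt( 19)/19, sqrt( 3),2,  sqrt( 6), sqrt (10),sqrt (14), sqrt ( 15), 4, sqrt( 17), 3*sqrt(2 ), 5 ] 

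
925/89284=925/89284 = 0.01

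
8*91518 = 732144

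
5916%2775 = 366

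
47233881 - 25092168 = 22141713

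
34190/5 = 6838 = 6838.00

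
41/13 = 3 + 2/13 = 3.15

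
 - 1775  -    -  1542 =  - 233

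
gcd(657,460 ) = 1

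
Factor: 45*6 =270 = 2^1*3^3*5^1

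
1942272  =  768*2529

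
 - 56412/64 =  - 882+ 9/16 = - 881.44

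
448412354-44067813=404344541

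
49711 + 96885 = 146596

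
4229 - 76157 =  - 71928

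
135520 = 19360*7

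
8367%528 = 447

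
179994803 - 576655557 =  - 396660754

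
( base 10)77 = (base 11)70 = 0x4D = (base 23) 38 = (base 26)2P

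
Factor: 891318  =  2^1 * 3^1*149^1*997^1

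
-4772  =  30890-35662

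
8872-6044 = 2828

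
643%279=85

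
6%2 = 0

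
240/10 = 24 = 24.00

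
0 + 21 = 21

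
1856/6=309+1/3 = 309.33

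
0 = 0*516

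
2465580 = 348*7085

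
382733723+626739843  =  1009473566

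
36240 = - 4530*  ( - 8)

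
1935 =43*45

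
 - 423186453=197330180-620516633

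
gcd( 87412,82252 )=4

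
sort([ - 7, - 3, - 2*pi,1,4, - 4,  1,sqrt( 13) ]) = [ - 7,-2*pi, - 4, -3, 1 , 1,sqrt(13),  4 ] 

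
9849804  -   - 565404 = 10415208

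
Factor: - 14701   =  -61^1*241^1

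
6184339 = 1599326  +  4585013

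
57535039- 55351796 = 2183243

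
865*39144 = 33859560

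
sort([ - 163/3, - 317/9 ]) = [ - 163/3, - 317/9] 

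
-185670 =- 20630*9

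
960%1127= 960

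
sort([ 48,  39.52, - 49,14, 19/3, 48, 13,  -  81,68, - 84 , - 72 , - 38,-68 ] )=[ - 84,  -  81,-72,  -  68, - 49,  -  38, 19/3, 13,14,  39.52,  48, 48, 68 ]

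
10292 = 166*62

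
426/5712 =71/952 = 0.07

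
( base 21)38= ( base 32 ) 27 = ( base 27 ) 2H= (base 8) 107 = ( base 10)71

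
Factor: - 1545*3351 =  - 5177295  =  - 3^2 * 5^1 * 103^1 *1117^1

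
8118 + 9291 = 17409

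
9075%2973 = 156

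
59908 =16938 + 42970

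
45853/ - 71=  -646 + 13/71 = - 645.82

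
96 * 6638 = 637248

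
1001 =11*91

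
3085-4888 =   -  1803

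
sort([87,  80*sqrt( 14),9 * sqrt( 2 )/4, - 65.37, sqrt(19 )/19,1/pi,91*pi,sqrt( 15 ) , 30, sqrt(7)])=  [ - 65.37,sqrt(19 )/19, 1/pi, sqrt(7 ), 9*sqrt (2 )/4,sqrt ( 15 ),30, 87 , 91*pi, 80*sqrt(14) ] 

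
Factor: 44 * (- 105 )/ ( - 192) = 385/16 = 2^(  -  4) * 5^1*7^1*11^1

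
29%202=29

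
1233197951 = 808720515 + 424477436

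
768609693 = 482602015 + 286007678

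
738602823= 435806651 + 302796172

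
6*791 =4746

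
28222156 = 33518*842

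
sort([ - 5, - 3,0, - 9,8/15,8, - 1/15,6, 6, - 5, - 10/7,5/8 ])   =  [  -  9, - 5, - 5, - 3, - 10/7, - 1/15, 0, 8/15,5/8,6,  6,8 ] 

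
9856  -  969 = 8887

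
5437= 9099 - 3662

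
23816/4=5954 = 5954.00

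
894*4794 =4285836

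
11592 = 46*252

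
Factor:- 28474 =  - 2^1*23^1*619^1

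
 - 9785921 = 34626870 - 44412791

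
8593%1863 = 1141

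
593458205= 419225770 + 174232435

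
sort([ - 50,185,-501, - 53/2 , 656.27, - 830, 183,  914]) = [ - 830, - 501, - 50 ,-53/2,183,185,656.27,914]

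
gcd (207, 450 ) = 9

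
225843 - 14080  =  211763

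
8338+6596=14934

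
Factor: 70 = 2^1*  5^1*7^1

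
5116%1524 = 544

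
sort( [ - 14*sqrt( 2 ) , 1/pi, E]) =[ - 14*  sqrt( 2), 1/pi,E ] 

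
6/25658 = 3/12829 = 0.00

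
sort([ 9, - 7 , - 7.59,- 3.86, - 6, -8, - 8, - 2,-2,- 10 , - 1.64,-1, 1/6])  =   [ - 10,-8, - 8, - 7.59, - 7, - 6 , - 3.86, - 2, - 2, - 1.64, - 1, 1/6, 9]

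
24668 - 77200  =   - 52532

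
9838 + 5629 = 15467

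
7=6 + 1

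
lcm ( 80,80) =80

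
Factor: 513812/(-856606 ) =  - 2^1*13^1 * 41^1 * 241^1*428303^( - 1 )=   - 256906/428303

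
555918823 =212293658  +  343625165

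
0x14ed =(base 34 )4LJ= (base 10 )5357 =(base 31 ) 5HP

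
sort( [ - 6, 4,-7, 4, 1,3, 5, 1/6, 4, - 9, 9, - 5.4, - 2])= [ - 9,-7, - 6 , - 5.4, - 2,1/6, 1, 3, 4,4, 4,5,9] 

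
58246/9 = 6471 + 7/9 = 6471.78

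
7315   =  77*95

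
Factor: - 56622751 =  -881^1*64271^1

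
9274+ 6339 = 15613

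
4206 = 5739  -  1533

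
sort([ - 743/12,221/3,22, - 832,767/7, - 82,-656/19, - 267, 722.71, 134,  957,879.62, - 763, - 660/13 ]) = [- 832, - 763, - 267, - 82, - 743/12, - 660/13,  -  656/19,22,221/3,767/7  ,  134, 722.71, 879.62,  957 ]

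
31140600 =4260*7310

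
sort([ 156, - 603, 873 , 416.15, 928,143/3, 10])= [-603 , 10,143/3, 156, 416.15,873 , 928]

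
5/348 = 5/348 = 0.01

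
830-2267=-1437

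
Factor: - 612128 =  - 2^5* 11^1*37^1*47^1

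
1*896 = 896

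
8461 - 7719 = 742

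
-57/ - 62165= 57/62165  =  0.00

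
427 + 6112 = 6539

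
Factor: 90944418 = 2^1*3^1*1429^1*10607^1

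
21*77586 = 1629306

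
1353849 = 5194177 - 3840328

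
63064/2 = 31532 =31532.00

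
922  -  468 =454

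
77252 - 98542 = - 21290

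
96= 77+19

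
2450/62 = 1225/31 = 39.52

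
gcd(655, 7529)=1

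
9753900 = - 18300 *( - 533 ) 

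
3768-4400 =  - 632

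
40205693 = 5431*7403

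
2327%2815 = 2327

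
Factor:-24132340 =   -  2^2 * 5^1 * 73^1 * 16529^1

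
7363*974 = 7171562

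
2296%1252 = 1044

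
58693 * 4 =234772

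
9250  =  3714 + 5536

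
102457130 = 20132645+82324485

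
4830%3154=1676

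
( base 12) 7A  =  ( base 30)34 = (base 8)136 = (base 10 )94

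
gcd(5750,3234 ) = 2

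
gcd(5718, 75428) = 2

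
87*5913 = 514431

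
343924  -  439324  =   - 95400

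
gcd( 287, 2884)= 7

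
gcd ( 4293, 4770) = 477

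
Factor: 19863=3^2*2207^1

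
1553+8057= 9610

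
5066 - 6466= - 1400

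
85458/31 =85458/31 = 2756.71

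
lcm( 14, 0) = 0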